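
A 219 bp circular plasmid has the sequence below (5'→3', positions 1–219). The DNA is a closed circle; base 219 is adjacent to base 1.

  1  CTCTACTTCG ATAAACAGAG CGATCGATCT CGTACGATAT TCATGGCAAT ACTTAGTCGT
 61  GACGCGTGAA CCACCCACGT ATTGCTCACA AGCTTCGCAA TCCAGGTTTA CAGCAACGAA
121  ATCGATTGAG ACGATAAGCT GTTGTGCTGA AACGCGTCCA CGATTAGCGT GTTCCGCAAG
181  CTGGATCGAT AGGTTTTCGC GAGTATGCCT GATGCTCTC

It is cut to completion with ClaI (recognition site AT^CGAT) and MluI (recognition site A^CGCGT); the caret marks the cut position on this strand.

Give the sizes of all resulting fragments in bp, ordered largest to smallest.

ClaI sites (ATCGAT) start at positions 23, 121, 185.
ClaI cuts after base 2 of each site, so after positions 24, 122, 186.
MluI sites (ACGCGT) start at positions 62, 152.
MluI cuts after the first base of each site, so after positions 62, 152.
Combined cut positions: 24, 62, 122, 152, 186.
Circular molecule, 5 cuts → 5 fragments:
  25–62 → 38 bp
  63–122 → 60 bp
  123–152 → 30 bp
  153–186 → 34 bp
  187–219 then 1–24 → 33 + 24 = 57 bp
Sorted largest to smallest: 60, 57, 38, 34, 30 bp.

60, 57, 38, 34, 30 bp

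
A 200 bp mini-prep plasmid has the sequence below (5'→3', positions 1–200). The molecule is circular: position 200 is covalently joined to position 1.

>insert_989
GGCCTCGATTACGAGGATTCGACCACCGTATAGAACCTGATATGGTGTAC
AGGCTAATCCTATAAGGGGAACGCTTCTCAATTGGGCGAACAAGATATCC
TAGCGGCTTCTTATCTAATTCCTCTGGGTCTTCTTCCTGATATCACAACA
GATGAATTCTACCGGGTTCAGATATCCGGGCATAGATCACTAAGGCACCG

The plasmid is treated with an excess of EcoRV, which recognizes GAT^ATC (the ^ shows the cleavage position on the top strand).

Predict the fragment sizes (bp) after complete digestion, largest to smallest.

EcoRV sites (GATATC) start at positions 94, 139, 171.
EcoRV cuts after base 3 of each site, so after positions 96, 141, 173.
Circular molecule, 3 cuts → 3 fragments:
  97–141 → 45 bp
  142–173 → 32 bp
  174–200 then 1–96 → 27 + 96 = 123 bp
Sorted largest to smallest: 123, 45, 32 bp.

123, 45, 32 bp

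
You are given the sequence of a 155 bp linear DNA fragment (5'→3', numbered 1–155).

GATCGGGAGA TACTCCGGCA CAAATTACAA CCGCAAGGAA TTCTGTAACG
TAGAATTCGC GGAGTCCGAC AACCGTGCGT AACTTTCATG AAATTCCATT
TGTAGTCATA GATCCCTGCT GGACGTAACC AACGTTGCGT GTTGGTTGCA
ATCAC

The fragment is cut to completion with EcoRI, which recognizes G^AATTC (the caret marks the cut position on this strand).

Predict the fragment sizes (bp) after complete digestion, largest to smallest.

102, 38, 15 bp

EcoRI sites (GAATTC) start at positions 38, 53.
EcoRI cuts after the first base of each site, so after positions 38, 53.
Linear molecule, 2 cuts → 3 fragments:
  1–38 → 38 bp
  39–53 → 15 bp
  54–155 → 102 bp
Sorted largest to smallest: 102, 38, 15 bp.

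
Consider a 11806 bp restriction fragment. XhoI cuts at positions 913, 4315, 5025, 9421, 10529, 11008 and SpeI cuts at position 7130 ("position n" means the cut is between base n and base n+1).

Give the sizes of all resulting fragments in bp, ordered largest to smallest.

3402, 2291, 2105, 1108, 913, 798, 710, 479 bp

Combined cut positions (sorted): 913, 4315, 5025, 7130, 9421, 10529, 11008.
Linear molecule, 7 cuts → 8 fragments:
  913 − 0 = 913 bp
  4315 − 913 = 3402 bp
  5025 − 4315 = 710 bp
  7130 − 5025 = 2105 bp
  9421 − 7130 = 2291 bp
  10529 − 9421 = 1108 bp
  11008 − 10529 = 479 bp
  11806 − 11008 = 798 bp
Sorted largest to smallest: 3402, 2291, 2105, 1108, 913, 798, 710, 479 bp.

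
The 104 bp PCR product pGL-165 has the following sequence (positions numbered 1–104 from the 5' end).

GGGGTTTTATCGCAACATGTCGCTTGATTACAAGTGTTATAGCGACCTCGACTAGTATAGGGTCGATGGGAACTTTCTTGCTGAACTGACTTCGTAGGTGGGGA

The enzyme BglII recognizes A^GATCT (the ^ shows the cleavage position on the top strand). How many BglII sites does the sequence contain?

0

No occurrence of AGATCT is present in the sequence.
BglII does not cut: 0 sites.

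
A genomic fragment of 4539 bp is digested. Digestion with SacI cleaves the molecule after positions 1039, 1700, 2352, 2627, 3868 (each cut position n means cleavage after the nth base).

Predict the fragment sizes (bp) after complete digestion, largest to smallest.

1241, 1039, 671, 661, 652, 275 bp

Linear molecule, 5 cuts → 6 fragments:
  1039 − 0 = 1039 bp
  1700 − 1039 = 661 bp
  2352 − 1700 = 652 bp
  2627 − 2352 = 275 bp
  3868 − 2627 = 1241 bp
  4539 − 3868 = 671 bp
Sorted largest to smallest: 1241, 1039, 671, 661, 652, 275 bp.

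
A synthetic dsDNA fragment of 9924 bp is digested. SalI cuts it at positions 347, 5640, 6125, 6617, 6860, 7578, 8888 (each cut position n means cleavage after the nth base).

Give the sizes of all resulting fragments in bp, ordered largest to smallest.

5293, 1310, 1036, 718, 492, 485, 347, 243 bp

Linear molecule, 7 cuts → 8 fragments:
  347 − 0 = 347 bp
  5640 − 347 = 5293 bp
  6125 − 5640 = 485 bp
  6617 − 6125 = 492 bp
  6860 − 6617 = 243 bp
  7578 − 6860 = 718 bp
  8888 − 7578 = 1310 bp
  9924 − 8888 = 1036 bp
Sorted largest to smallest: 5293, 1310, 1036, 718, 492, 485, 347, 243 bp.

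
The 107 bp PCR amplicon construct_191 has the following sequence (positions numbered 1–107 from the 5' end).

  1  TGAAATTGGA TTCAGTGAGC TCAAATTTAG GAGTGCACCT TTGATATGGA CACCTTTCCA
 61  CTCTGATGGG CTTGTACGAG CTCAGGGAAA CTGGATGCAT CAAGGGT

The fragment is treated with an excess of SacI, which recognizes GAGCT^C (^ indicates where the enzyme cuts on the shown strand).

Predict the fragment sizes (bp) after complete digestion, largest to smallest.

61, 25, 21 bp

SacI sites (GAGCTC) start at positions 17, 78.
SacI cuts after base 5 of each site (before the last base), so after positions 21, 82.
Linear molecule, 2 cuts → 3 fragments:
  1–21 → 21 bp
  22–82 → 61 bp
  83–107 → 25 bp
Sorted largest to smallest: 61, 25, 21 bp.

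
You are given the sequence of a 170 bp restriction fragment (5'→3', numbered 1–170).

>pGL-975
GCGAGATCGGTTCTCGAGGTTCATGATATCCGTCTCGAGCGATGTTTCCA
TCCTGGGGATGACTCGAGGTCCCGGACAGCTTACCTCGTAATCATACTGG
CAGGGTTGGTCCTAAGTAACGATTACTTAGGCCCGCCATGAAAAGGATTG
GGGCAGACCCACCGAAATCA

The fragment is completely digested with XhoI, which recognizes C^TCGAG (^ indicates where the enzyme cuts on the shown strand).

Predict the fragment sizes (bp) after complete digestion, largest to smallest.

107, 29, 21, 13 bp

XhoI sites (CTCGAG) start at positions 13, 34, 63.
XhoI cuts after the first base of each site, so after positions 13, 34, 63.
Linear molecule, 3 cuts → 4 fragments:
  1–13 → 13 bp
  14–34 → 21 bp
  35–63 → 29 bp
  64–170 → 107 bp
Sorted largest to smallest: 107, 29, 21, 13 bp.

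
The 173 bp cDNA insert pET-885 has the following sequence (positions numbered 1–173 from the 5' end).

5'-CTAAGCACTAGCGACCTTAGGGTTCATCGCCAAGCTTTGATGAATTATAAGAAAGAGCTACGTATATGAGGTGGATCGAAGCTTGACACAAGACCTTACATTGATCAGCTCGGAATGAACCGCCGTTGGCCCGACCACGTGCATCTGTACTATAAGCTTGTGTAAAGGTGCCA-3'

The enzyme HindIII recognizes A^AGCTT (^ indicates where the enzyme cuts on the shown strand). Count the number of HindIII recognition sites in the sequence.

3

AAGCTT occurs starting at positions 32, 79, 154.
HindIII cuts at 3 sites.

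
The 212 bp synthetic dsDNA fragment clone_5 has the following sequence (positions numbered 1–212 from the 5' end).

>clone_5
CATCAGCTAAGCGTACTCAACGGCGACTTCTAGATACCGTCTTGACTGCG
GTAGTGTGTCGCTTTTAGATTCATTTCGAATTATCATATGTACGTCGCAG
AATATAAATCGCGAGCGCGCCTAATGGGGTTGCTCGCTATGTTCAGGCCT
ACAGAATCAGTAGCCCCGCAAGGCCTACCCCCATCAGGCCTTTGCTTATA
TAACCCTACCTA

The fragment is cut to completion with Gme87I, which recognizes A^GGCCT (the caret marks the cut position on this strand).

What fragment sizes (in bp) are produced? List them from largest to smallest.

Gme87I sites (AGGCCT) start at positions 145, 171, 186.
Gme87I cuts after the first base of each site, so after positions 145, 171, 186.
Linear molecule, 3 cuts → 4 fragments:
  1–145 → 145 bp
  146–171 → 26 bp
  172–186 → 15 bp
  187–212 → 26 bp
Sorted largest to smallest: 145, 26, 26, 15 bp.

145, 26, 26, 15 bp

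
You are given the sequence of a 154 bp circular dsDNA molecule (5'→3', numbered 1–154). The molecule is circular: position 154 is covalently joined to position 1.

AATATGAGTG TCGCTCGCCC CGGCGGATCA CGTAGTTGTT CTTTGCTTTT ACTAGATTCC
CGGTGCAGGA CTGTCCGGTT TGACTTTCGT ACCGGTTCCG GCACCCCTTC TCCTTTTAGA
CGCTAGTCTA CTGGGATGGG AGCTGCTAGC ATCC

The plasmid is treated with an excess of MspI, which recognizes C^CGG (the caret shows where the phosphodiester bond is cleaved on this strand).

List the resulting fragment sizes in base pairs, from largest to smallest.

76, 40, 17, 15, 6 bp

MspI sites (CCGG) start at positions 20, 60, 75, 92, 98.
MspI cuts after the first base of each site, so after positions 20, 60, 75, 92, 98.
Circular molecule, 5 cuts → 5 fragments:
  21–60 → 40 bp
  61–75 → 15 bp
  76–92 → 17 bp
  93–98 → 6 bp
  99–154 then 1–20 → 56 + 20 = 76 bp
Sorted largest to smallest: 76, 40, 17, 15, 6 bp.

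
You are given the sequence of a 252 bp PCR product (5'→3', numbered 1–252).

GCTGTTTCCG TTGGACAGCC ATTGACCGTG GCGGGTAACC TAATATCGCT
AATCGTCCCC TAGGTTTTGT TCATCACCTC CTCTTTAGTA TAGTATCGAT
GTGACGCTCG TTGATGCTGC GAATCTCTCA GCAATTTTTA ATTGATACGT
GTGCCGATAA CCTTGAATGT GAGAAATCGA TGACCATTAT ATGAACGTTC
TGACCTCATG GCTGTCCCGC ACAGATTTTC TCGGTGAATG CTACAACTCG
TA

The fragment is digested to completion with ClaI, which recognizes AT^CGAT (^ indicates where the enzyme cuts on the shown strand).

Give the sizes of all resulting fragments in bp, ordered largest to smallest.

ClaI sites (ATCGAT) start at positions 95, 176.
ClaI cuts after base 2 of each site, so after positions 96, 177.
Linear molecule, 2 cuts → 3 fragments:
  1–96 → 96 bp
  97–177 → 81 bp
  178–252 → 75 bp
Sorted largest to smallest: 96, 81, 75 bp.

96, 81, 75 bp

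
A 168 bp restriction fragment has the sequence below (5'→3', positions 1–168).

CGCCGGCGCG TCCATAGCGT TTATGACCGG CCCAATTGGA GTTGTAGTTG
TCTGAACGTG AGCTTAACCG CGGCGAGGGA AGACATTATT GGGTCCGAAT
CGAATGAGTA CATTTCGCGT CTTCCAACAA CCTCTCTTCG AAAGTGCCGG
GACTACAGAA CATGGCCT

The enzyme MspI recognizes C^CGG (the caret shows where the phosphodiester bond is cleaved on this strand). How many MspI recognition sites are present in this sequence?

3

CCGG occurs starting at positions 3, 27, 147.
MspI cuts at 3 sites.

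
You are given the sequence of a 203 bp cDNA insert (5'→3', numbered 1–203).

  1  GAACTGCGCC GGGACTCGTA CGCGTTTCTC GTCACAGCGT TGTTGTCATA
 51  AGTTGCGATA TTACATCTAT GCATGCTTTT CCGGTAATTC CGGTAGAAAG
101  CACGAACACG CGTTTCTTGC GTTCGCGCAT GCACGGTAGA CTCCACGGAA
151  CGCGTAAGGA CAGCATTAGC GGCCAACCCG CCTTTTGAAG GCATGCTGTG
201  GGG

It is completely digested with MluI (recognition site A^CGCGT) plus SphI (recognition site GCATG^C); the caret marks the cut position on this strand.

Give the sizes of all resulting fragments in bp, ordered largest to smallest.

55, 45, 33, 23, 20, 19, 8 bp

MluI sites (ACGCGT) start at positions 20, 108, 150.
MluI cuts after the first base of each site, so after positions 20, 108, 150.
SphI sites (GCATGC) start at positions 71, 127, 191.
SphI cuts after base 5 of each site (before the last base), so after positions 75, 131, 195.
Combined cut positions: 20, 75, 108, 131, 150, 195.
Linear molecule, 6 cuts → 7 fragments:
  1–20 → 20 bp
  21–75 → 55 bp
  76–108 → 33 bp
  109–131 → 23 bp
  132–150 → 19 bp
  151–195 → 45 bp
  196–203 → 8 bp
Sorted largest to smallest: 55, 45, 33, 23, 20, 19, 8 bp.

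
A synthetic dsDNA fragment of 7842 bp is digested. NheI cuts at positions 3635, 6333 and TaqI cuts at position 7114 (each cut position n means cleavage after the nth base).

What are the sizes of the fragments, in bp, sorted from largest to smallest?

Combined cut positions (sorted): 3635, 6333, 7114.
Linear molecule, 3 cuts → 4 fragments:
  3635 − 0 = 3635 bp
  6333 − 3635 = 2698 bp
  7114 − 6333 = 781 bp
  7842 − 7114 = 728 bp
Sorted largest to smallest: 3635, 2698, 781, 728 bp.

3635, 2698, 781, 728 bp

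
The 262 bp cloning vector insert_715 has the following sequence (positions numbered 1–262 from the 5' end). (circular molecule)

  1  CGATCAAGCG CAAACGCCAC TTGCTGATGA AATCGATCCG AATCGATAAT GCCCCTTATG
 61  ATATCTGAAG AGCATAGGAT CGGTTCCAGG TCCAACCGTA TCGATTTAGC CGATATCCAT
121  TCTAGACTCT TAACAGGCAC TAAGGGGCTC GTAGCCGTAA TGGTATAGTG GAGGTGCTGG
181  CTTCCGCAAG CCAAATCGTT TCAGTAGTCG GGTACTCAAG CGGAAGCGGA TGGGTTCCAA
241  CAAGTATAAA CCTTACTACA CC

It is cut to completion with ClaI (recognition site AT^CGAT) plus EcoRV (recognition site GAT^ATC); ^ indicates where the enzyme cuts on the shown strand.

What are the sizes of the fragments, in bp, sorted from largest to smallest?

ClaI sites (ATCGAT) start at positions 32, 42, 100.
ClaI cuts after base 2 of each site, so after positions 33, 43, 101.
EcoRV sites (GATATC) start at positions 60, 112.
EcoRV cuts after base 3 of each site, so after positions 62, 114.
Combined cut positions: 33, 43, 62, 101, 114.
Circular molecule, 5 cuts → 5 fragments:
  34–43 → 10 bp
  44–62 → 19 bp
  63–101 → 39 bp
  102–114 → 13 bp
  115–262 then 1–33 → 148 + 33 = 181 bp
Sorted largest to smallest: 181, 39, 19, 13, 10 bp.

181, 39, 19, 13, 10 bp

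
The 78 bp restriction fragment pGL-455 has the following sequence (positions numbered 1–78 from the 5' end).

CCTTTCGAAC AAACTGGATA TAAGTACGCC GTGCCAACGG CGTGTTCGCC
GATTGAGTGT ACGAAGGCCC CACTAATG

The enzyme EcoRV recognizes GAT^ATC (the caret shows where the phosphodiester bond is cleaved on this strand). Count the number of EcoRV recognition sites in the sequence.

No occurrence of GATATC is present in the sequence.
EcoRV does not cut: 0 sites.

0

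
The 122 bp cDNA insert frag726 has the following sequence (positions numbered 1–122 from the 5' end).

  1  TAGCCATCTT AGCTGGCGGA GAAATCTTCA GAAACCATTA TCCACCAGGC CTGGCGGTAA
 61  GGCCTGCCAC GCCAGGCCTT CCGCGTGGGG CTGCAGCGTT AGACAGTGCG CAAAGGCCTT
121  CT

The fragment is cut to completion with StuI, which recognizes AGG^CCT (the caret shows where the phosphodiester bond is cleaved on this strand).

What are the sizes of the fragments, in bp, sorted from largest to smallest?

49, 40, 14, 13, 6 bp

StuI sites (AGGCCT) start at positions 47, 60, 74, 114.
StuI cuts after base 3 of each site, so after positions 49, 62, 76, 116.
Linear molecule, 4 cuts → 5 fragments:
  1–49 → 49 bp
  50–62 → 13 bp
  63–76 → 14 bp
  77–116 → 40 bp
  117–122 → 6 bp
Sorted largest to smallest: 49, 40, 14, 13, 6 bp.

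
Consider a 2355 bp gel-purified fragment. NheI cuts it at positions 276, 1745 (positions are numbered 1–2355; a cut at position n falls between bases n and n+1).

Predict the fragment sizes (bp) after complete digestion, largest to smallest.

Linear molecule, 2 cuts → 3 fragments:
  276 − 0 = 276 bp
  1745 − 276 = 1469 bp
  2355 − 1745 = 610 bp
Sorted largest to smallest: 1469, 610, 276 bp.

1469, 610, 276 bp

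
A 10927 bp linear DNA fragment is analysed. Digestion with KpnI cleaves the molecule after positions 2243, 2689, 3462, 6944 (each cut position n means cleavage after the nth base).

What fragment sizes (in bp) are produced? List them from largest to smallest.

Linear molecule, 4 cuts → 5 fragments:
  2243 − 0 = 2243 bp
  2689 − 2243 = 446 bp
  3462 − 2689 = 773 bp
  6944 − 3462 = 3482 bp
  10927 − 6944 = 3983 bp
Sorted largest to smallest: 3983, 3482, 2243, 773, 446 bp.

3983, 3482, 2243, 773, 446 bp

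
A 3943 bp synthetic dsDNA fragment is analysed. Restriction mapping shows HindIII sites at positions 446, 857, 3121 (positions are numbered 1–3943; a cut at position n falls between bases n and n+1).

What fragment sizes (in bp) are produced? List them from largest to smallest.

Linear molecule, 3 cuts → 4 fragments:
  446 − 0 = 446 bp
  857 − 446 = 411 bp
  3121 − 857 = 2264 bp
  3943 − 3121 = 822 bp
Sorted largest to smallest: 2264, 822, 446, 411 bp.

2264, 822, 446, 411 bp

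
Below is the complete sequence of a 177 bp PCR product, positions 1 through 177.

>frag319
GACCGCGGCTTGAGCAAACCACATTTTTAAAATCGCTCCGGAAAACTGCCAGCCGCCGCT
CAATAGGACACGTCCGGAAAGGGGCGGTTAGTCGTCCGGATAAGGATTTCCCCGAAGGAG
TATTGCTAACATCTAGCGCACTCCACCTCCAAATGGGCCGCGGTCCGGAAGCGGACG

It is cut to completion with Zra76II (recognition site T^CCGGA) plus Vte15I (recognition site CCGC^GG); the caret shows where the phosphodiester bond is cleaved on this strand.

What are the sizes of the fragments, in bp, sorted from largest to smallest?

Zra76II sites (TCCGGA) start at positions 37, 73, 95, 164.
Zra76II cuts after the first base of each site, so after positions 37, 73, 95, 164.
Vte15I sites (CCGCGG) start at positions 3, 158.
Vte15I cuts after base 4 of each site, so after positions 6, 161.
Combined cut positions: 6, 37, 73, 95, 161, 164.
Linear molecule, 6 cuts → 7 fragments:
  1–6 → 6 bp
  7–37 → 31 bp
  38–73 → 36 bp
  74–95 → 22 bp
  96–161 → 66 bp
  162–164 → 3 bp
  165–177 → 13 bp
Sorted largest to smallest: 66, 36, 31, 22, 13, 6, 3 bp.

66, 36, 31, 22, 13, 6, 3 bp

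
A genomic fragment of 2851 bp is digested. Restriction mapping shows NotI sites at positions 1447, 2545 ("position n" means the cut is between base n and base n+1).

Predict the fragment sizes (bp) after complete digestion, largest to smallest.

1447, 1098, 306 bp

Linear molecule, 2 cuts → 3 fragments:
  1447 − 0 = 1447 bp
  2545 − 1447 = 1098 bp
  2851 − 2545 = 306 bp
Sorted largest to smallest: 1447, 1098, 306 bp.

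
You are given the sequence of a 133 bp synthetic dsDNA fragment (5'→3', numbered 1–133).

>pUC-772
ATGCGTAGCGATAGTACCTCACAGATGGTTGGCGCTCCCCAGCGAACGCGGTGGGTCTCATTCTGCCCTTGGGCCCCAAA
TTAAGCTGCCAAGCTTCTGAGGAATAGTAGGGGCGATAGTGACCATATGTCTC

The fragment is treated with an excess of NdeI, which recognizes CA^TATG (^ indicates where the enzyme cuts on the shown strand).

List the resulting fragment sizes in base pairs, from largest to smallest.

The NdeI site (CATATG) starts at position 124.
NdeI cuts after base 2 of each site, so after position 125.
Linear molecule, 1 cut → 2 fragments:
  1–125 → 125 bp
  126–133 → 8 bp
Sorted largest to smallest: 125, 8 bp.

125, 8 bp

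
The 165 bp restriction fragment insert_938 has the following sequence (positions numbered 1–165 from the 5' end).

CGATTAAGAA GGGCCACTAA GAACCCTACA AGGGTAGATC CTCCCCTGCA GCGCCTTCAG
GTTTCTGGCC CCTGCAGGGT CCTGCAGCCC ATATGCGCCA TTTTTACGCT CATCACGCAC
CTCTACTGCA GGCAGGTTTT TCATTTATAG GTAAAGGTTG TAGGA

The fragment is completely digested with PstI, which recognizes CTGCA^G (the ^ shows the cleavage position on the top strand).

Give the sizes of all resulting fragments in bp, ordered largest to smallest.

50, 44, 35, 26, 10 bp

PstI sites (CTGCAG) start at positions 46, 72, 82, 126.
PstI cuts after base 5 of each site (before the last base), so after positions 50, 76, 86, 130.
Linear molecule, 4 cuts → 5 fragments:
  1–50 → 50 bp
  51–76 → 26 bp
  77–86 → 10 bp
  87–130 → 44 bp
  131–165 → 35 bp
Sorted largest to smallest: 50, 44, 35, 26, 10 bp.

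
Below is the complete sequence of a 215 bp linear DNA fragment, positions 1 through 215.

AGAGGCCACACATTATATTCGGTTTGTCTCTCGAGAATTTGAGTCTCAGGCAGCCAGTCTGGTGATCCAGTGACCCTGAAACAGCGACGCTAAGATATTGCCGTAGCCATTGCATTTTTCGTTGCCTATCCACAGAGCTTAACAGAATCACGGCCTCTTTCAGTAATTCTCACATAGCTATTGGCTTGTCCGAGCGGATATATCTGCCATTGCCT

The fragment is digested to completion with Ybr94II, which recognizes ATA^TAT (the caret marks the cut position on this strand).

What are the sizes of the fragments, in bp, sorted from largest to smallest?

The Ybr94II site (ATATAT) starts at position 198.
Ybr94II cuts after base 3 of each site, so after position 200.
Linear molecule, 1 cut → 2 fragments:
  1–200 → 200 bp
  201–215 → 15 bp
Sorted largest to smallest: 200, 15 bp.

200, 15 bp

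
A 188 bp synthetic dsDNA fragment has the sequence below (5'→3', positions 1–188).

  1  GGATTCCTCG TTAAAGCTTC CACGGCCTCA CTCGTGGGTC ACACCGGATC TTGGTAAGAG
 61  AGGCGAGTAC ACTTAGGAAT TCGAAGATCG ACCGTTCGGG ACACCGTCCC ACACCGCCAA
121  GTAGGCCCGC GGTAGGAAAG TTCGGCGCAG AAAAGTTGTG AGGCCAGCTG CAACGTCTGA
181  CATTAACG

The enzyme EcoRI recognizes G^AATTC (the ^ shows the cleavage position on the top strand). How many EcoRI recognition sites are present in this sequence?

1

GAATTC occurs starting at position 77.
EcoRI cuts at 1 site.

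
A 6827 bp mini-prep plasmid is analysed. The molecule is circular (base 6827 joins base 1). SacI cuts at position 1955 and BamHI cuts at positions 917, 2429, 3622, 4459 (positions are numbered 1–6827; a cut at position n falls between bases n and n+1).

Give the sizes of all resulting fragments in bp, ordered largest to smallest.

3285, 1193, 1038, 837, 474 bp

Combined cut positions (sorted): 917, 1955, 2429, 3622, 4459.
Circular molecule, 5 cuts → 5 fragments:
  1955 − 917 = 1038 bp
  2429 − 1955 = 474 bp
  3622 − 2429 = 1193 bp
  4459 − 3622 = 837 bp
  wrap: 6827 − 4459 + 917 = 3285 bp
Sorted largest to smallest: 3285, 1193, 1038, 837, 474 bp.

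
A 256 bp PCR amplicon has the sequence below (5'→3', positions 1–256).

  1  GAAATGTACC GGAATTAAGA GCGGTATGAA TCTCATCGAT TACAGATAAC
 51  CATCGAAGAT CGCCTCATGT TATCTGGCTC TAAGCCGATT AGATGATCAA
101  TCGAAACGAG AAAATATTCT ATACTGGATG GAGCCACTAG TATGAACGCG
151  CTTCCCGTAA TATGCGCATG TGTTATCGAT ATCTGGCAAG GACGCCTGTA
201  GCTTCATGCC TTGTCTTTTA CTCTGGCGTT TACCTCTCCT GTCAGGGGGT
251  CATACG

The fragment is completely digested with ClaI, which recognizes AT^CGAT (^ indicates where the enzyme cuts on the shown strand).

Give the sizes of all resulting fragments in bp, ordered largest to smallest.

ClaI sites (ATCGAT) start at positions 35, 175.
ClaI cuts after base 2 of each site, so after positions 36, 176.
Linear molecule, 2 cuts → 3 fragments:
  1–36 → 36 bp
  37–176 → 140 bp
  177–256 → 80 bp
Sorted largest to smallest: 140, 80, 36 bp.

140, 80, 36 bp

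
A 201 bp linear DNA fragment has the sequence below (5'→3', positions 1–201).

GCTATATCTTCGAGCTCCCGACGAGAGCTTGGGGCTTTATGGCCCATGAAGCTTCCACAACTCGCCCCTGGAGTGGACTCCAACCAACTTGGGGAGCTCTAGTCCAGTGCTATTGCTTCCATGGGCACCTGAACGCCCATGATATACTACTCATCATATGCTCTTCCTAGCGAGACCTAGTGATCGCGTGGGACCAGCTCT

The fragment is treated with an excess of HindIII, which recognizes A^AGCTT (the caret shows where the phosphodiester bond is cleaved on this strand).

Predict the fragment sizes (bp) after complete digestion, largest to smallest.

152, 49 bp

The HindIII site (AAGCTT) starts at position 49.
HindIII cuts after the first base of each site, so after position 49.
Linear molecule, 1 cut → 2 fragments:
  1–49 → 49 bp
  50–201 → 152 bp
Sorted largest to smallest: 152, 49 bp.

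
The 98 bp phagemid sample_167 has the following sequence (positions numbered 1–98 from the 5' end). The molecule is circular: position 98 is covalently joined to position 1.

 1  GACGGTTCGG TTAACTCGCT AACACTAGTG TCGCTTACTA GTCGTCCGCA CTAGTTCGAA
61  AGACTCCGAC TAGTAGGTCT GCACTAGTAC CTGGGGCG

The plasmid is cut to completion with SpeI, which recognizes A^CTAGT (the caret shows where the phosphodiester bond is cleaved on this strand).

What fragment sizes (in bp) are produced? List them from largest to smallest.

39, 19, 14, 13, 13 bp

SpeI sites (ACTAGT) start at positions 24, 37, 50, 69, 83.
SpeI cuts after the first base of each site, so after positions 24, 37, 50, 69, 83.
Circular molecule, 5 cuts → 5 fragments:
  25–37 → 13 bp
  38–50 → 13 bp
  51–69 → 19 bp
  70–83 → 14 bp
  84–98 then 1–24 → 15 + 24 = 39 bp
Sorted largest to smallest: 39, 19, 14, 13, 13 bp.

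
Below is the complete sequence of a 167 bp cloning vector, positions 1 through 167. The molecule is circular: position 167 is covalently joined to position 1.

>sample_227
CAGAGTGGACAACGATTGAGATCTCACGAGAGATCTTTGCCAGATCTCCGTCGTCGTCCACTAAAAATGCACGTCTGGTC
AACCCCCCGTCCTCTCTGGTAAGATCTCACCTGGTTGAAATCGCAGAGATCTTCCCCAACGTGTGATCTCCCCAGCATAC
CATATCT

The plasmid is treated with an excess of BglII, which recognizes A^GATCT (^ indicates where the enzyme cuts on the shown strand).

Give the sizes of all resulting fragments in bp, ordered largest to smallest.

60, 59, 25, 12, 11 bp

BglII sites (AGATCT) start at positions 19, 31, 42, 102, 127.
BglII cuts after the first base of each site, so after positions 19, 31, 42, 102, 127.
Circular molecule, 5 cuts → 5 fragments:
  20–31 → 12 bp
  32–42 → 11 bp
  43–102 → 60 bp
  103–127 → 25 bp
  128–167 then 1–19 → 40 + 19 = 59 bp
Sorted largest to smallest: 60, 59, 25, 12, 11 bp.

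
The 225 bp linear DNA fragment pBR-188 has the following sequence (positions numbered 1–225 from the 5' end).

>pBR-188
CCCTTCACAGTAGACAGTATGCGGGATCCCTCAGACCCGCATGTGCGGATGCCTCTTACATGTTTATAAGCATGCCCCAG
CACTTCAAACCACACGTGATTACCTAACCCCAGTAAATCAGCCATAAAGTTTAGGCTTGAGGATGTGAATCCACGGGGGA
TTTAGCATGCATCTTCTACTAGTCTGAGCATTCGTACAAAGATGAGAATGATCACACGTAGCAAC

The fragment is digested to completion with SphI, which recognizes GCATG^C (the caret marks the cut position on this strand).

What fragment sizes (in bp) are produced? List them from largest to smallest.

95, 74, 56 bp

SphI sites (GCATGC) start at positions 70, 165.
SphI cuts after base 5 of each site (before the last base), so after positions 74, 169.
Linear molecule, 2 cuts → 3 fragments:
  1–74 → 74 bp
  75–169 → 95 bp
  170–225 → 56 bp
Sorted largest to smallest: 95, 74, 56 bp.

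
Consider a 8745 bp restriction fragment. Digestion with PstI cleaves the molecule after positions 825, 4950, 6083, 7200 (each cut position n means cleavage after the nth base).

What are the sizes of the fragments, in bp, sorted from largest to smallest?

Linear molecule, 4 cuts → 5 fragments:
  825 − 0 = 825 bp
  4950 − 825 = 4125 bp
  6083 − 4950 = 1133 bp
  7200 − 6083 = 1117 bp
  8745 − 7200 = 1545 bp
Sorted largest to smallest: 4125, 1545, 1133, 1117, 825 bp.

4125, 1545, 1133, 1117, 825 bp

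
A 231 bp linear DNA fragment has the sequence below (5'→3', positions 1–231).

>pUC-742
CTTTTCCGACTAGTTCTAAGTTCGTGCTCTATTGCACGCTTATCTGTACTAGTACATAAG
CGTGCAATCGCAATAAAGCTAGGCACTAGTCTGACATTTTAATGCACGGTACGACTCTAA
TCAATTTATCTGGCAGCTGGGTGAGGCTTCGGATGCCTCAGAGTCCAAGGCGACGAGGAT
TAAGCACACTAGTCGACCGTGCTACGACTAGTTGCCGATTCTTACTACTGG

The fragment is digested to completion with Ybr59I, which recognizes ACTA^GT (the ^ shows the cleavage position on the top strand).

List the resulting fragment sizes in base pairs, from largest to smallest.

103, 39, 37, 21, 19, 12 bp

Ybr59I sites (ACTAGT) start at positions 9, 48, 85, 188, 207.
Ybr59I cuts after base 4 of each site, so after positions 12, 51, 88, 191, 210.
Linear molecule, 5 cuts → 6 fragments:
  1–12 → 12 bp
  13–51 → 39 bp
  52–88 → 37 bp
  89–191 → 103 bp
  192–210 → 19 bp
  211–231 → 21 bp
Sorted largest to smallest: 103, 39, 37, 21, 19, 12 bp.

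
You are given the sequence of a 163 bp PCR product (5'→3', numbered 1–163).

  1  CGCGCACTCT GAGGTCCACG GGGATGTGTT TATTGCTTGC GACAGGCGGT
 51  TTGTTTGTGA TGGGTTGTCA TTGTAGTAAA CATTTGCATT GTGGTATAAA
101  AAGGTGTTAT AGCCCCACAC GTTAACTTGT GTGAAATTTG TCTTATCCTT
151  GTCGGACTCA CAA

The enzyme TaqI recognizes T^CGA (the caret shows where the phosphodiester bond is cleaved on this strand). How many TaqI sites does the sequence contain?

No occurrence of TCGA is present in the sequence.
TaqI does not cut: 0 sites.

0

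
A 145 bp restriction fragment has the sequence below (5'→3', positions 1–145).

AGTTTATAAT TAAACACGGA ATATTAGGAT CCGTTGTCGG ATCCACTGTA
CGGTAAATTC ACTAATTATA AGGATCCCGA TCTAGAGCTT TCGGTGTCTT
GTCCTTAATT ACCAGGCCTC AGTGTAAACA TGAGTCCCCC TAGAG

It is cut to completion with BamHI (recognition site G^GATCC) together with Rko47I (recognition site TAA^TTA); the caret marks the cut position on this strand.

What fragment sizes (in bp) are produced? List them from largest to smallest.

37, 36, 26, 18, 12, 9, 7 bp

BamHI sites (GGATCC) start at positions 27, 39, 72.
BamHI cuts after the first base of each site, so after positions 27, 39, 72.
Rko47I sites (TAATTA) start at positions 7, 63, 106.
Rko47I cuts after base 3 of each site, so after positions 9, 65, 108.
Combined cut positions: 9, 27, 39, 65, 72, 108.
Linear molecule, 6 cuts → 7 fragments:
  1–9 → 9 bp
  10–27 → 18 bp
  28–39 → 12 bp
  40–65 → 26 bp
  66–72 → 7 bp
  73–108 → 36 bp
  109–145 → 37 bp
Sorted largest to smallest: 37, 36, 26, 18, 12, 9, 7 bp.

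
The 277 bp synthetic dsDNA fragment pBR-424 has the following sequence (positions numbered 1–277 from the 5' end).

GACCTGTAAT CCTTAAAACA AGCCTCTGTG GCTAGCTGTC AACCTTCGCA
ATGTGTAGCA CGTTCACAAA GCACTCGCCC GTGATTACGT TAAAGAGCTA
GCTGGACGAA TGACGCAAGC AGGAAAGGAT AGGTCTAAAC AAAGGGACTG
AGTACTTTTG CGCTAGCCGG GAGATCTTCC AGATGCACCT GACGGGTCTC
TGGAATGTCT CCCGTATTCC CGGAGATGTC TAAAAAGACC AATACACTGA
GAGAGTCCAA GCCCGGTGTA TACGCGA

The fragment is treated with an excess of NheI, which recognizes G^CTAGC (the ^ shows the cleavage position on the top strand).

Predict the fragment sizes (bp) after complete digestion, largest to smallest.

115, 66, 65, 31 bp

NheI sites (GCTAGC) start at positions 31, 97, 162.
NheI cuts after the first base of each site, so after positions 31, 97, 162.
Linear molecule, 3 cuts → 4 fragments:
  1–31 → 31 bp
  32–97 → 66 bp
  98–162 → 65 bp
  163–277 → 115 bp
Sorted largest to smallest: 115, 66, 65, 31 bp.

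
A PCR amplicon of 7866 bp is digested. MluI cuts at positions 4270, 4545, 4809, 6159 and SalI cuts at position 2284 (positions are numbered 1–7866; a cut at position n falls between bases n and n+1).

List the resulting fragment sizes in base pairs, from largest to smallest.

Combined cut positions (sorted): 2284, 4270, 4545, 4809, 6159.
Linear molecule, 5 cuts → 6 fragments:
  2284 − 0 = 2284 bp
  4270 − 2284 = 1986 bp
  4545 − 4270 = 275 bp
  4809 − 4545 = 264 bp
  6159 − 4809 = 1350 bp
  7866 − 6159 = 1707 bp
Sorted largest to smallest: 2284, 1986, 1707, 1350, 275, 264 bp.

2284, 1986, 1707, 1350, 275, 264 bp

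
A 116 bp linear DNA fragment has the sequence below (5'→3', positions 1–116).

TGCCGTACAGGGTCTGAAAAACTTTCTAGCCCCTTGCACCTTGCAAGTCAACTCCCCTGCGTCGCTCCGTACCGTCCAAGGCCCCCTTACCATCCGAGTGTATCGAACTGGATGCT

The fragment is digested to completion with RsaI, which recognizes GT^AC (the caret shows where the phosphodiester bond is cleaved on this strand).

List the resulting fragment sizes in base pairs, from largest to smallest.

64, 46, 6 bp

RsaI sites (GTAC) start at positions 5, 69.
RsaI cuts after base 2 of each site, so after positions 6, 70.
Linear molecule, 2 cuts → 3 fragments:
  1–6 → 6 bp
  7–70 → 64 bp
  71–116 → 46 bp
Sorted largest to smallest: 64, 46, 6 bp.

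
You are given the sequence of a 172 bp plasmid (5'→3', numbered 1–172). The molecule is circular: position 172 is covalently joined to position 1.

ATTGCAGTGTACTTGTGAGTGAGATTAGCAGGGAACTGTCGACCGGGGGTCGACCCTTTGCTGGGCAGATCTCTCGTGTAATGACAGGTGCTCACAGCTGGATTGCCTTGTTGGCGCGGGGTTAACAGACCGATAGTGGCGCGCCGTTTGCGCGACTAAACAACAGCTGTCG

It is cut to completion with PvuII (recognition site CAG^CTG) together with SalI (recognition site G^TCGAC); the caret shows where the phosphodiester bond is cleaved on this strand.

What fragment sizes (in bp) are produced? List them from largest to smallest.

PvuII sites (CAGCTG) start at positions 95, 164.
PvuII cuts after base 3 of each site, so after positions 97, 166.
SalI sites (GTCGAC) start at positions 38, 49.
SalI cuts after the first base of each site, so after positions 38, 49.
Combined cut positions: 38, 49, 97, 166.
Circular molecule, 4 cuts → 4 fragments:
  39–49 → 11 bp
  50–97 → 48 bp
  98–166 → 69 bp
  167–172 then 1–38 → 6 + 38 = 44 bp
Sorted largest to smallest: 69, 48, 44, 11 bp.

69, 48, 44, 11 bp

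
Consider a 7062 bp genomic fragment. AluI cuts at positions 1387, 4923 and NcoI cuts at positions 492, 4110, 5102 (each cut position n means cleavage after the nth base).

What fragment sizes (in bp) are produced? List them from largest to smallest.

Combined cut positions (sorted): 492, 1387, 4110, 4923, 5102.
Linear molecule, 5 cuts → 6 fragments:
  492 − 0 = 492 bp
  1387 − 492 = 895 bp
  4110 − 1387 = 2723 bp
  4923 − 4110 = 813 bp
  5102 − 4923 = 179 bp
  7062 − 5102 = 1960 bp
Sorted largest to smallest: 2723, 1960, 895, 813, 492, 179 bp.

2723, 1960, 895, 813, 492, 179 bp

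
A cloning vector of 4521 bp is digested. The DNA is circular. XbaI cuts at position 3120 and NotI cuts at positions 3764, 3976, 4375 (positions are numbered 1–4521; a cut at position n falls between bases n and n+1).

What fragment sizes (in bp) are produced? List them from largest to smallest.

Combined cut positions (sorted): 3120, 3764, 3976, 4375.
Circular molecule, 4 cuts → 4 fragments:
  3764 − 3120 = 644 bp
  3976 − 3764 = 212 bp
  4375 − 3976 = 399 bp
  wrap: 4521 − 4375 + 3120 = 3266 bp
Sorted largest to smallest: 3266, 644, 399, 212 bp.

3266, 644, 399, 212 bp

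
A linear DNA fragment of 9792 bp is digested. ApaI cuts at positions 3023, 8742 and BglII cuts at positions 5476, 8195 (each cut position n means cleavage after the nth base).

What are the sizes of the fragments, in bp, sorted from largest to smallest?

3023, 2719, 2453, 1050, 547 bp

Combined cut positions (sorted): 3023, 5476, 8195, 8742.
Linear molecule, 4 cuts → 5 fragments:
  3023 − 0 = 3023 bp
  5476 − 3023 = 2453 bp
  8195 − 5476 = 2719 bp
  8742 − 8195 = 547 bp
  9792 − 8742 = 1050 bp
Sorted largest to smallest: 3023, 2719, 2453, 1050, 547 bp.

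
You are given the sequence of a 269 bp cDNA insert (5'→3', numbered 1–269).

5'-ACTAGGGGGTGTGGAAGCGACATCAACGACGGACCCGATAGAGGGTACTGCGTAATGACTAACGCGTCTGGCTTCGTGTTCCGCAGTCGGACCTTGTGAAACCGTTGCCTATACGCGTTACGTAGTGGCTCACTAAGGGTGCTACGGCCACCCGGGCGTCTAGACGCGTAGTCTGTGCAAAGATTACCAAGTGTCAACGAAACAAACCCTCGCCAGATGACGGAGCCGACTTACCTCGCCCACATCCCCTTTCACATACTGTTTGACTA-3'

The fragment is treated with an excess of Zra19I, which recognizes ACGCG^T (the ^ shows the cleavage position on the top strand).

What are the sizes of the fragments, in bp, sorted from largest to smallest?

Zra19I sites (ACGCGT) start at positions 62, 113, 164.
Zra19I cuts after base 5 of each site (before the last base), so after positions 66, 117, 168.
Linear molecule, 3 cuts → 4 fragments:
  1–66 → 66 bp
  67–117 → 51 bp
  118–168 → 51 bp
  169–269 → 101 bp
Sorted largest to smallest: 101, 66, 51, 51 bp.

101, 66, 51, 51 bp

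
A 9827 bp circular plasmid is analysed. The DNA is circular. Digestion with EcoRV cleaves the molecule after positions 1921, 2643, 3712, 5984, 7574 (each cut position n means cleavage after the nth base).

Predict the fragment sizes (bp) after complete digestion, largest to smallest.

4174, 2272, 1590, 1069, 722 bp

Circular molecule, 5 cuts → 5 fragments:
  2643 − 1921 = 722 bp
  3712 − 2643 = 1069 bp
  5984 − 3712 = 2272 bp
  7574 − 5984 = 1590 bp
  wrap: 9827 − 7574 + 1921 = 4174 bp
Sorted largest to smallest: 4174, 2272, 1590, 1069, 722 bp.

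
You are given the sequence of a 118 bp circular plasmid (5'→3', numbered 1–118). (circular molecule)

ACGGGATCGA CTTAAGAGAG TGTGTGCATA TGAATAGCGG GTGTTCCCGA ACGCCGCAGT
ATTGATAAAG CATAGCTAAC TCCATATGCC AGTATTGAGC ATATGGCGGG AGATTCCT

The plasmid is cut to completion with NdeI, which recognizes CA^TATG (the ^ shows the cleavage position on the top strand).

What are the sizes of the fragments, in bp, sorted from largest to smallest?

56, 45, 17 bp

NdeI sites (CATATG) start at positions 27, 83, 100.
NdeI cuts after base 2 of each site, so after positions 28, 84, 101.
Circular molecule, 3 cuts → 3 fragments:
  29–84 → 56 bp
  85–101 → 17 bp
  102–118 then 1–28 → 17 + 28 = 45 bp
Sorted largest to smallest: 56, 45, 17 bp.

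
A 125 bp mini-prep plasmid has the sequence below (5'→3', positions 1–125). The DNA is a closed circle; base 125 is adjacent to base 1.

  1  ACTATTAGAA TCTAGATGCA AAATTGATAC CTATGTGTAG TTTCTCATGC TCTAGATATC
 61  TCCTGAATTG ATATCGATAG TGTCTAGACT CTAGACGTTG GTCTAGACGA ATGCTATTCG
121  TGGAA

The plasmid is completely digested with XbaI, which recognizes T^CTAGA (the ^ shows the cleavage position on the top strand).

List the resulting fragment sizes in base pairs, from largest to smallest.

XbaI sites (TCTAGA) start at positions 11, 51, 83, 90, 102.
XbaI cuts after the first base of each site, so after positions 11, 51, 83, 90, 102.
Circular molecule, 5 cuts → 5 fragments:
  12–51 → 40 bp
  52–83 → 32 bp
  84–90 → 7 bp
  91–102 → 12 bp
  103–125 then 1–11 → 23 + 11 = 34 bp
Sorted largest to smallest: 40, 34, 32, 12, 7 bp.

40, 34, 32, 12, 7 bp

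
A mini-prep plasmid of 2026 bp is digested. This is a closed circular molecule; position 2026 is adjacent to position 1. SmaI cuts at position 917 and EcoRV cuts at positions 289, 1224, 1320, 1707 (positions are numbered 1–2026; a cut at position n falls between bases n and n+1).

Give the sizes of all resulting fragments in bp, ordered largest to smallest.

628, 608, 387, 307, 96 bp

Combined cut positions (sorted): 289, 917, 1224, 1320, 1707.
Circular molecule, 5 cuts → 5 fragments:
  917 − 289 = 628 bp
  1224 − 917 = 307 bp
  1320 − 1224 = 96 bp
  1707 − 1320 = 387 bp
  wrap: 2026 − 1707 + 289 = 608 bp
Sorted largest to smallest: 628, 608, 387, 307, 96 bp.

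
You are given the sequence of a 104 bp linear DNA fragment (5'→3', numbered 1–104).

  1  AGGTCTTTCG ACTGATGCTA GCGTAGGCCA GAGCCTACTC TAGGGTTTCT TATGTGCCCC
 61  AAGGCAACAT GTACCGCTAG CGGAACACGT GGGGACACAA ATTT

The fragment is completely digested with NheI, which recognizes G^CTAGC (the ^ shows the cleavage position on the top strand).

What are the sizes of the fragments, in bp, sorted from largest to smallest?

59, 28, 17 bp

NheI sites (GCTAGC) start at positions 17, 76.
NheI cuts after the first base of each site, so after positions 17, 76.
Linear molecule, 2 cuts → 3 fragments:
  1–17 → 17 bp
  18–76 → 59 bp
  77–104 → 28 bp
Sorted largest to smallest: 59, 28, 17 bp.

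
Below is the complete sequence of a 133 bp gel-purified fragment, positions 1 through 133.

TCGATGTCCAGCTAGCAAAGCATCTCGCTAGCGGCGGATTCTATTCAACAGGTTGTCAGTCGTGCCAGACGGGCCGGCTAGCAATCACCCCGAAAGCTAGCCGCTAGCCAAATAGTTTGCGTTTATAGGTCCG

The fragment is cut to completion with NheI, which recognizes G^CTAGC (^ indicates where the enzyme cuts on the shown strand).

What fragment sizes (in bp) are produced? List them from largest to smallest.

NheI sites (GCTAGC) start at positions 11, 27, 77, 96, 103.
NheI cuts after the first base of each site, so after positions 11, 27, 77, 96, 103.
Linear molecule, 5 cuts → 6 fragments:
  1–11 → 11 bp
  12–27 → 16 bp
  28–77 → 50 bp
  78–96 → 19 bp
  97–103 → 7 bp
  104–133 → 30 bp
Sorted largest to smallest: 50, 30, 19, 16, 11, 7 bp.

50, 30, 19, 16, 11, 7 bp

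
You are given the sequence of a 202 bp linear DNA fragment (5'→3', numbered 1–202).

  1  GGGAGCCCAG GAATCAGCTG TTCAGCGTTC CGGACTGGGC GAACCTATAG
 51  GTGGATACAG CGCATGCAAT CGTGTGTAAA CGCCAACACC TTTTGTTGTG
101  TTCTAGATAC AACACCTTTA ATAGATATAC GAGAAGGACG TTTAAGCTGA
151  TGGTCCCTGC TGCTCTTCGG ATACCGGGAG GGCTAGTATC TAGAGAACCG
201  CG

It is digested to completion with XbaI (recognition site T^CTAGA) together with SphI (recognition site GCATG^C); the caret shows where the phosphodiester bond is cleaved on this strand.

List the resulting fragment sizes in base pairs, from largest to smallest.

87, 66, 36, 13 bp

XbaI sites (TCTAGA) start at positions 102, 189.
XbaI cuts after the first base of each site, so after positions 102, 189.
The SphI site (GCATGC) starts at position 62.
SphI cuts after base 5 of each site (before the last base), so after position 66.
Combined cut positions: 66, 102, 189.
Linear molecule, 3 cuts → 4 fragments:
  1–66 → 66 bp
  67–102 → 36 bp
  103–189 → 87 bp
  190–202 → 13 bp
Sorted largest to smallest: 87, 66, 36, 13 bp.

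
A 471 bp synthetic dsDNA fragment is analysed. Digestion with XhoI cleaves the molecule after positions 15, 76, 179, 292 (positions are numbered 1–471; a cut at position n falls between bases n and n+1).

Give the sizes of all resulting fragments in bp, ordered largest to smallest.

179, 113, 103, 61, 15 bp

Linear molecule, 4 cuts → 5 fragments:
  15 − 0 = 15 bp
  76 − 15 = 61 bp
  179 − 76 = 103 bp
  292 − 179 = 113 bp
  471 − 292 = 179 bp
Sorted largest to smallest: 179, 113, 103, 61, 15 bp.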